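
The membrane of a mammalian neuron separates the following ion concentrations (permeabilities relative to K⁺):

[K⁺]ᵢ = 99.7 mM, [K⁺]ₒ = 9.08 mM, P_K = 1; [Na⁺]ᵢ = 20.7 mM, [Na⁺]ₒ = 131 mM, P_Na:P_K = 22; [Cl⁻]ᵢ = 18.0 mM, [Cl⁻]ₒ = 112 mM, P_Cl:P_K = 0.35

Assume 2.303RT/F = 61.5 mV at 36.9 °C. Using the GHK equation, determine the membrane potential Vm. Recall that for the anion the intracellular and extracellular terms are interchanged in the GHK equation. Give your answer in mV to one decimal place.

42.3 mV

Vm = 61.5 · log₁₀[(Σ P·[cation]ₒ + Σ P·[anion]ᵢ) / (Σ P·[cation]ᵢ + Σ P·[anion]ₒ)]
Numerator = 1×9.08 + 22×131 + 0.35×18.0 = 2897
Denominator = 1×99.7 + 22×20.7 + 0.35×112 = 594.3
Vm = 61.5 · log₁₀(4.8753) = 61.5 × (0.6880) = 42.31 mV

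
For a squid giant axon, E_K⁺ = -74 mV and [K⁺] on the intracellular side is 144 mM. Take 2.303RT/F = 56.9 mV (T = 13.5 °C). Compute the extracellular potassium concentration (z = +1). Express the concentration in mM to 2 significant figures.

Nernst: E = (56.9/1) · log₁₀([out]/[in]), so log₁₀([out]/[in]) = -74.0 × 1 / 56.9 = -1.3005.
[out]/[in] = 10^(-1.3005) = 0.05006.
[out] = 0.05006 × 144 = 7.208 mM.

7.2 mM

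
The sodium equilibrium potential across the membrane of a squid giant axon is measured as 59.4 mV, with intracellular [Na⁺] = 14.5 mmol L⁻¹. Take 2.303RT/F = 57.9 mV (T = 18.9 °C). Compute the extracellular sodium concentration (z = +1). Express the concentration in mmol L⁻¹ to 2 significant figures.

150 mmol L⁻¹

Nernst: E = (57.9/1) · log₁₀([out]/[in]), so log₁₀([out]/[in]) = 59.4 × 1 / 57.9 = 1.0259.
[out]/[in] = 10^(1.0259) = 10.61.
[out] = 10.61 × 14.5 = 153.9 mmol L⁻¹.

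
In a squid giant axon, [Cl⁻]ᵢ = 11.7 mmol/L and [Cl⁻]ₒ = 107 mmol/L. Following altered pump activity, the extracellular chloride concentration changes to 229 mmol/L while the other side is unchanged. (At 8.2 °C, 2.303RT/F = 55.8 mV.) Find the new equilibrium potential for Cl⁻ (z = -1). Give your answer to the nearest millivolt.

-72 mV

After the shift: [Cl⁻]_out = 229, [Cl⁻]_in = 11.7 mmol/L.
E_new = (55.8/-1)·log₁₀(229/11.7) = -55.80 · (1.2916) = -72.07 mV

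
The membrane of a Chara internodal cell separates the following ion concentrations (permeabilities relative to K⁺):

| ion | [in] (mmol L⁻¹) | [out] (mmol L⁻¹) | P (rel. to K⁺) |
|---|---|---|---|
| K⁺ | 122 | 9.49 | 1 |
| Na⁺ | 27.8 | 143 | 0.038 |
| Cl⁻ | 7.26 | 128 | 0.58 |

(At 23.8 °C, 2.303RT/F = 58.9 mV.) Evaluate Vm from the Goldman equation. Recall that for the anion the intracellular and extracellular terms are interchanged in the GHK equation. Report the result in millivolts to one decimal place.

-59.7 mV

Vm = 58.9 · log₁₀[(Σ P·[cation]ₒ + Σ P·[anion]ᵢ) / (Σ P·[cation]ᵢ + Σ P·[anion]ₒ)]
Numerator = 1×9.49 + 0.038×143 + 0.58×7.26 = 19.13
Denominator = 1×122 + 0.038×27.8 + 0.58×128 = 197.3
Vm = 58.9 · log₁₀(0.096985) = 58.9 × (-1.0133) = -59.68 mV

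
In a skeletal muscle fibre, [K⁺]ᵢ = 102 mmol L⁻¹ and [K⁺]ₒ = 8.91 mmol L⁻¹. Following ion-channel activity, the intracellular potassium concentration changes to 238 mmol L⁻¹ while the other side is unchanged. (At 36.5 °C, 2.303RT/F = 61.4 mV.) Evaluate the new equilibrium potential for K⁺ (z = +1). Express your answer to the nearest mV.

-88 mV

After the shift: [K⁺]_out = 8.91, [K⁺]_in = 238 mmol L⁻¹.
E_new = (61.4/1)·log₁₀(8.91/238) = 61.40 · (-1.4267) = -87.60 mV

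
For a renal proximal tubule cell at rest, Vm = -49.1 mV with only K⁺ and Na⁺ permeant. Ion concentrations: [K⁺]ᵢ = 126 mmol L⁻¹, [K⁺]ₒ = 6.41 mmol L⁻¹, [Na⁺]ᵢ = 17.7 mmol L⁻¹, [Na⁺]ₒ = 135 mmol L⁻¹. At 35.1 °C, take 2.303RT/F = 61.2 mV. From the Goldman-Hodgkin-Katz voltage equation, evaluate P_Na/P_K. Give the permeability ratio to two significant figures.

Let α = P_Na/P_K. GHK: Vm = 61.2·log₁₀[(Kₒ + α·Naₒ)/(Kᵢ + α·Naᵢ)].
10^(Vm/61.2) = 10^(-49.1/61.2) = 0.15766
So 0.15766·(Kᵢ + α·Naᵢ) = Kₒ + α·Naₒ → α = (0.15766·126.0 − 6.41) / (135.0 − 0.15766·17.7)
α = (19.86 − 6.41) / (135.0 − 2.791) = 13.45/132.2 = 0.1018

0.10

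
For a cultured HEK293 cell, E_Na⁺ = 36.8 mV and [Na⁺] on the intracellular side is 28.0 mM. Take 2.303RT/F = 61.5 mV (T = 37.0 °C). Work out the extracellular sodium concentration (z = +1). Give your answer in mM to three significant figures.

111 mM

Nernst: E = (61.5/1) · log₁₀([out]/[in]), so log₁₀([out]/[in]) = 36.8 × 1 / 61.5 = 0.5984.
[out]/[in] = 10^(0.5984) = 3.966.
[out] = 3.966 × 28.0 = 111.1 mM.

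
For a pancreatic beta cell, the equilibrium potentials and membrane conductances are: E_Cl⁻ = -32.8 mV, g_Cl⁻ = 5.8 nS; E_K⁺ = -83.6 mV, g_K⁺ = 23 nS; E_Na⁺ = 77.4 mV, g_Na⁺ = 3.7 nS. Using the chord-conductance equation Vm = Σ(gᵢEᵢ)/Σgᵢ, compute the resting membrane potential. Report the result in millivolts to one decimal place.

-56.2 mV

Σ gᵢEᵢ = 5.8·(-32.8) + 23·(-83.6) + 3.7·(77.4) = -1826.66
Σ gᵢ = 5.8 + 23 + 3.7 = 32.5
Vm = -1826.66 / 32.5 = -56.20 mV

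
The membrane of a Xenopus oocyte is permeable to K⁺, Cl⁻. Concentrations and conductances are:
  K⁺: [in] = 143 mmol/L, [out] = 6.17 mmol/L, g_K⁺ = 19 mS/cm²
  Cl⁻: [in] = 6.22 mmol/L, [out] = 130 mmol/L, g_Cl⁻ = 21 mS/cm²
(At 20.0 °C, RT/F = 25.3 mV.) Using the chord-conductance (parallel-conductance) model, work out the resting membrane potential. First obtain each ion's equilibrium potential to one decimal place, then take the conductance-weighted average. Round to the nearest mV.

E_K⁺ = (25.3/1)·ln(6.17/143) = -79.5 mV
E_Cl⁻ = (25.3/-1)·ln(130/6.22) = -76.9 mV
Vm = (Σ gᵢEᵢ)/(Σ gᵢ) = (19·-79.5 + 21·-76.9) / (19 + 21)
= -3125.40 / 40 = -78.14 mV

-78 mV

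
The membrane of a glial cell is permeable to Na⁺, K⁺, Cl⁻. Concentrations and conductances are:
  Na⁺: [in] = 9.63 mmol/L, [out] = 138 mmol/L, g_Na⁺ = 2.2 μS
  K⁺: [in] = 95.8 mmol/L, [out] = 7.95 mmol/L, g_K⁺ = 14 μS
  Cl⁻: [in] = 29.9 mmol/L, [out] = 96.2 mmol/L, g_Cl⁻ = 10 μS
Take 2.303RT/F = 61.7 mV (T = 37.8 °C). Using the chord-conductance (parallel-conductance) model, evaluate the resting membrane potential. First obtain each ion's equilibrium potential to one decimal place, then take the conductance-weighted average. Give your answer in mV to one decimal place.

E_Na⁺ = (61.7/1)·log₁₀(138/9.63) = 71.3 mV
E_K⁺ = (61.7/1)·log₁₀(7.95/95.8) = -66.7 mV
E_Cl⁻ = (61.7/-1)·log₁₀(96.2/29.9) = -31.3 mV
Vm = (Σ gᵢEᵢ)/(Σ gᵢ) = (2.2·71.3 + 14·-66.7 + 10·-31.3) / (2.2 + 14 + 10)
= -1089.94 / 26.2 = -41.60 mV

-41.6 mV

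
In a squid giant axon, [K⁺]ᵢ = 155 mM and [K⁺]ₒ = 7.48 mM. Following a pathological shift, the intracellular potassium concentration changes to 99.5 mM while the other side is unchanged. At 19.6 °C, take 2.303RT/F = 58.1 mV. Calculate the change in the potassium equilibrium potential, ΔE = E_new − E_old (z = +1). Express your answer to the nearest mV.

11 mV

E_old = (58.1/1)·log₁₀(7.48/155) = -76.48 mV
E_new = (58.1/1)·log₁₀(7.48/99.5) = -65.30 mV
ΔE = -65.30 − (-76.48) = 11.18 mV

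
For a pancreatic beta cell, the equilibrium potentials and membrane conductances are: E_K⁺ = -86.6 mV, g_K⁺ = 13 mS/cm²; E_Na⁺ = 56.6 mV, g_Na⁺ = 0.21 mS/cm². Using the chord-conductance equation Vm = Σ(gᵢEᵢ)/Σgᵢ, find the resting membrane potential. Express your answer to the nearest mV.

Σ gᵢEᵢ = 13·(-86.6) + 0.21·(56.6) = -1113.91
Σ gᵢ = 13 + 0.21 = 13.21
Vm = -1113.91 / 13.21 = -84.32 mV

-84 mV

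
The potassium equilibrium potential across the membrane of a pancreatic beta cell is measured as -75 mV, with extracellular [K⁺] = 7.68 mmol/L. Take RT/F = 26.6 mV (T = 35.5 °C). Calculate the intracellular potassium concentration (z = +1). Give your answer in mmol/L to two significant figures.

Nernst: E = (26.6/1) · ln([out]/[in]), so ln([out]/[in]) = -75.0 × 1 / 26.6 = -2.8195.
[out]/[in] = e^(-2.8195) = 0.05963.
[in] = 7.68 / 0.05963 = 128.8 mmol/L.

130 mmol/L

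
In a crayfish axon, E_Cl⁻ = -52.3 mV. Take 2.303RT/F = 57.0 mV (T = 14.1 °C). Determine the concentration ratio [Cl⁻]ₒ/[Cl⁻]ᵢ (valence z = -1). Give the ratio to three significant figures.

log₁₀([out]/[in]) = E·z/(57.0) = -52.3 × -1 / 57.0 = 0.9175
[out]/[in] = 10^(0.9175) = 8.271

8.27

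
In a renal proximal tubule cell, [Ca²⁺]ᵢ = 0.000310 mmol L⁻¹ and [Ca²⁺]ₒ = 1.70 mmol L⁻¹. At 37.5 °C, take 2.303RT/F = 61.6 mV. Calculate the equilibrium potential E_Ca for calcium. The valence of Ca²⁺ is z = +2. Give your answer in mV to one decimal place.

E = (61.6/z) · log₁₀([Ca²⁺]_out/[Ca²⁺]_in) with z = +2.
= (61.6/2) · log₁₀(1.70/0.000310) = 30.80 · log₁₀(5484)
= 30.80 · (3.7391) = 115.16 mV

115.2 mV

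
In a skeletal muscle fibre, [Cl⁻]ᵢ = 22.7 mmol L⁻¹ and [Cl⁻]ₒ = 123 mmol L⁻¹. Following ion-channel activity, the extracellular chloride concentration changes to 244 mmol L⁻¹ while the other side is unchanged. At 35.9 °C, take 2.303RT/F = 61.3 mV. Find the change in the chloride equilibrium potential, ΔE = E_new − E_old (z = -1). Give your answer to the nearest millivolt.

E_old = (61.3/-1)·log₁₀(123/22.7) = -44.99 mV
E_new = (61.3/-1)·log₁₀(244/22.7) = -63.22 mV
ΔE = -63.22 − (-44.99) = -18.24 mV

-18 mV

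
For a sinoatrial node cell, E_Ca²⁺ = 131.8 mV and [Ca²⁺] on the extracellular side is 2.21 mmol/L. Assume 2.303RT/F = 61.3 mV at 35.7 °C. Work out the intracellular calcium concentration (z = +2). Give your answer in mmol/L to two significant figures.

0.00011 mmol/L

Nernst: E = (61.3/2) · log₁₀([out]/[in]), so log₁₀([out]/[in]) = 131.8 × 2 / 61.3 = 4.3002.
[out]/[in] = 10^(4.3002) = 1.996e+04.
[in] = 2.21 / 1.996e+04 = 0.0001107 mmol/L.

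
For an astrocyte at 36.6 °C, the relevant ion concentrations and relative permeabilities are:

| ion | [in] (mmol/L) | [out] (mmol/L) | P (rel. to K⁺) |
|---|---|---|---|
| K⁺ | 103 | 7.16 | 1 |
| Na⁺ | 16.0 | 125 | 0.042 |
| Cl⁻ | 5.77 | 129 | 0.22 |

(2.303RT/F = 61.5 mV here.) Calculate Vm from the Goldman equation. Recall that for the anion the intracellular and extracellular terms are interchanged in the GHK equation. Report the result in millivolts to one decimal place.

Vm = 61.5 · log₁₀[(Σ P·[cation]ₒ + Σ P·[anion]ᵢ) / (Σ P·[cation]ᵢ + Σ P·[anion]ₒ)]
Numerator = 1×7.16 + 0.042×125 + 0.22×5.77 = 13.68
Denominator = 1×103 + 0.042×16.0 + 0.22×129 = 132.1
Vm = 61.5 · log₁₀(0.10359) = 61.5 × (-0.9847) = -60.56 mV

-60.6 mV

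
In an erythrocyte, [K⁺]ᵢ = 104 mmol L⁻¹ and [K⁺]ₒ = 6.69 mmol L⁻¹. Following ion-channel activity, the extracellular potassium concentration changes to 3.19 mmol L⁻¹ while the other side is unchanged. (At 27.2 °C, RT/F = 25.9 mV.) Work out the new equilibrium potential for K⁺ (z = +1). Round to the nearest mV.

After the shift: [K⁺]_out = 3.19, [K⁺]_in = 104 mmol L⁻¹.
E_new = (25.9/1)·ln(3.19/104) = 25.90 · (-3.4844) = -90.25 mV

-90 mV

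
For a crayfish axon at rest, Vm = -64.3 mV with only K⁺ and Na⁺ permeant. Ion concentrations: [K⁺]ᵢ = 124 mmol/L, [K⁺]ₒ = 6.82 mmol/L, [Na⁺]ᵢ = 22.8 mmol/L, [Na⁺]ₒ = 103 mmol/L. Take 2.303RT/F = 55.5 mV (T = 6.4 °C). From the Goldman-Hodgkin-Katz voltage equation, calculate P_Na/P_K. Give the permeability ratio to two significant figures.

Let α = P_Na/P_K. GHK: Vm = 55.5·log₁₀[(Kₒ + α·Naₒ)/(Kᵢ + α·Naᵢ)].
10^(Vm/55.5) = 10^(-64.3/55.5) = 0.069413
So 0.069413·(Kᵢ + α·Naᵢ) = Kₒ + α·Naₒ → α = (0.069413·124.0 − 6.82) / (103.0 − 0.069413·22.8)
α = (8.607 − 6.82) / (103.0 − 1.583) = 1.787/101.4 = 0.01762

0.018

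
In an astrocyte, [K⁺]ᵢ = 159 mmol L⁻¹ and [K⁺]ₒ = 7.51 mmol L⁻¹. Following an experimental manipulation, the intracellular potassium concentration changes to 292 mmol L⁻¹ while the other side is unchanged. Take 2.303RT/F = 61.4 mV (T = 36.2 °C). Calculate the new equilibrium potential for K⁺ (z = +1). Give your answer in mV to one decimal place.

After the shift: [K⁺]_out = 7.51, [K⁺]_in = 292 mmol L⁻¹.
E_new = (61.4/1)·log₁₀(7.51/292) = 61.40 · (-1.5897) = -97.61 mV

-97.6 mV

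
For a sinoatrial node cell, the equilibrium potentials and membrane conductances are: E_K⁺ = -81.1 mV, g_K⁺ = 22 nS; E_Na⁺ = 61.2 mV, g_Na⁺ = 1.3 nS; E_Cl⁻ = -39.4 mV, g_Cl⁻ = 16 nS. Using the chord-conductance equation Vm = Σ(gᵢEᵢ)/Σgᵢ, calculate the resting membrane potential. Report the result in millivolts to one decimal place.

-59.4 mV

Σ gᵢEᵢ = 22·(-81.1) + 1.3·(61.2) + 16·(-39.4) = -2335.04
Σ gᵢ = 22 + 1.3 + 16 = 39.3
Vm = -2335.04 / 39.3 = -59.42 mV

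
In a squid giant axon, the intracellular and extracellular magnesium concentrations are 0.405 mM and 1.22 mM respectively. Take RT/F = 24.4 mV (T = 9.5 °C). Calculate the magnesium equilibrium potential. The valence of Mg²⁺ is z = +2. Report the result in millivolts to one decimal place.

E = (24.4/z) · ln([Mg²⁺]_out/[Mg²⁺]_in) with z = +2.
= (24.4/2) · ln(1.22/0.405) = 12.20 · ln(3.012)
= 12.20 · (1.1027) = 13.45 mV

13.5 mV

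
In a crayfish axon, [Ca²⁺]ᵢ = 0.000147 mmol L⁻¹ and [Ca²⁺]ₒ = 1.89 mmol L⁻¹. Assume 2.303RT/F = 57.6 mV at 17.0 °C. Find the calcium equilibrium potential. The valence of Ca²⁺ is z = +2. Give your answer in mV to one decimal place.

E = (57.6/z) · log₁₀([Ca²⁺]_out/[Ca²⁺]_in) with z = +2.
= (57.6/2) · log₁₀(1.89/0.000147) = 28.80 · log₁₀(1.286e+04)
= 28.80 · (4.1091) = 118.34 mV

118.3 mV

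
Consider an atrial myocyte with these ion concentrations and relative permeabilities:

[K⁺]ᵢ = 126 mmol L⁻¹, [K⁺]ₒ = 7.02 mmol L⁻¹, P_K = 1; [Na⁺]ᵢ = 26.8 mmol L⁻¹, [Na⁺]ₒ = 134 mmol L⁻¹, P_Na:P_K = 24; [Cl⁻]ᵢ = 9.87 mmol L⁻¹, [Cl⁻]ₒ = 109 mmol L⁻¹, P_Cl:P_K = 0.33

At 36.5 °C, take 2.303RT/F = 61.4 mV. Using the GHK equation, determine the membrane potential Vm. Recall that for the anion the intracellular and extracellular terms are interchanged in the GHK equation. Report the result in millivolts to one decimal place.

37.0 mV

Vm = 61.4 · log₁₀[(Σ P·[cation]ₒ + Σ P·[anion]ᵢ) / (Σ P·[cation]ᵢ + Σ P·[anion]ₒ)]
Numerator = 1×7.02 + 24×134 + 0.33×9.87 = 3226
Denominator = 1×126 + 24×26.8 + 0.33×109 = 805.2
Vm = 61.4 · log₁₀(4.007) = 61.4 × (0.6028) = 37.01 mV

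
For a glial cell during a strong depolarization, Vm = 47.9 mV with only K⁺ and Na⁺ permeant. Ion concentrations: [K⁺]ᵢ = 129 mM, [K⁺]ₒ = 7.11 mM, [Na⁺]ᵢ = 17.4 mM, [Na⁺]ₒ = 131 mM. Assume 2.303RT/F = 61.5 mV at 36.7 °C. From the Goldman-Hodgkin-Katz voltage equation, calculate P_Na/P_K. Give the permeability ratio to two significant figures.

29

Let α = P_Na/P_K. GHK: Vm = 61.5·log₁₀[(Kₒ + α·Naₒ)/(Kᵢ + α·Naᵢ)].
10^(Vm/61.5) = 10^(47.9/61.5) = 6.0098
So 6.0098·(Kᵢ + α·Naᵢ) = Kₒ + α·Naₒ → α = (6.0098·129.0 − 7.11) / (131.0 − 6.0098·17.4)
α = (775.3 − 7.11) / (131.0 − 104.6) = 768.2/26.43 = 29.06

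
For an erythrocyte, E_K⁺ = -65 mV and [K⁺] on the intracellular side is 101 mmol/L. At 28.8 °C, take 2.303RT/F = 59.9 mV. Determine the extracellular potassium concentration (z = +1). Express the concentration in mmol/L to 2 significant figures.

Nernst: E = (59.9/1) · log₁₀([out]/[in]), so log₁₀([out]/[in]) = -65.0 × 1 / 59.9 = -1.0851.
[out]/[in] = 10^(-1.0851) = 0.0822.
[out] = 0.0822 × 101 = 8.302 mmol/L.

8.3 mmol/L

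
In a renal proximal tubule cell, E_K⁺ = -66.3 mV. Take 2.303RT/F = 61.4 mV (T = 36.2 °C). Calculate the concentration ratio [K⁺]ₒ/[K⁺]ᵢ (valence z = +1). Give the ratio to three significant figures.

log₁₀([out]/[in]) = E·z/(61.4) = -66.3 × 1 / 61.4 = -1.0798
[out]/[in] = 10^(-1.0798) = 0.08321

0.0832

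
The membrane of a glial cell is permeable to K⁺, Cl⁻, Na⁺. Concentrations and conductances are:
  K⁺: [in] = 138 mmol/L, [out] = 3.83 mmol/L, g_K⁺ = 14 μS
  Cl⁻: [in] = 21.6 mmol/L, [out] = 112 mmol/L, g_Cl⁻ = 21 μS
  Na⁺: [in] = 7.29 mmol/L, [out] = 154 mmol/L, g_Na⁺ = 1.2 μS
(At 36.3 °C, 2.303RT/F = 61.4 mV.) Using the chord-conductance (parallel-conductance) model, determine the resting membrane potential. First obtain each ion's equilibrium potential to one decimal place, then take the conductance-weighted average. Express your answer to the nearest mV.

E_K⁺ = (61.4/1)·log₁₀(3.83/138) = -95.6 mV
E_Cl⁻ = (61.4/-1)·log₁₀(112/21.6) = -43.9 mV
E_Na⁺ = (61.4/1)·log₁₀(154/7.29) = 81.3 mV
Vm = (Σ gᵢEᵢ)/(Σ gᵢ) = (14·-95.6 + 21·-43.9 + 1.2·81.3) / (14 + 21 + 1.2)
= -2162.74 / 36.2 = -59.74 mV

-60 mV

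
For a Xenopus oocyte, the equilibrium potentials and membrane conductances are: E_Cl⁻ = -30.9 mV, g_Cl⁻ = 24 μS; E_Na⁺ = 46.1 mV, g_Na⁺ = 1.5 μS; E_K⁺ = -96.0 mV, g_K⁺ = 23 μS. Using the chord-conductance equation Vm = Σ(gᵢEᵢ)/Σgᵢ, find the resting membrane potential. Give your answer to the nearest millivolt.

-59 mV

Σ gᵢEᵢ = 24·(-30.9) + 1.5·(46.1) + 23·(-96.0) = -2880.45
Σ gᵢ = 24 + 1.5 + 23 = 48.5
Vm = -2880.45 / 48.5 = -59.39 mV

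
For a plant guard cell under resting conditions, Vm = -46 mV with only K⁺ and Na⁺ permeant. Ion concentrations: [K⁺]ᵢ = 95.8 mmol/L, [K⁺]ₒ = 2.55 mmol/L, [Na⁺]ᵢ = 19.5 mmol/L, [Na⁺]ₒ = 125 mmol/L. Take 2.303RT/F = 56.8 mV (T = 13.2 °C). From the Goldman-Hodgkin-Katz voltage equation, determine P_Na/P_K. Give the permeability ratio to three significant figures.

0.101

Let α = P_Na/P_K. GHK: Vm = 56.8·log₁₀[(Kₒ + α·Naₒ)/(Kᵢ + α·Naᵢ)].
10^(Vm/56.8) = 10^(-46.0/56.8) = 0.15493
So 0.15493·(Kᵢ + α·Naᵢ) = Kₒ + α·Naₒ → α = (0.15493·95.8 − 2.55) / (125.0 − 0.15493·19.5)
α = (14.84 − 2.55) / (125.0 − 3.021) = 12.29/122 = 0.1008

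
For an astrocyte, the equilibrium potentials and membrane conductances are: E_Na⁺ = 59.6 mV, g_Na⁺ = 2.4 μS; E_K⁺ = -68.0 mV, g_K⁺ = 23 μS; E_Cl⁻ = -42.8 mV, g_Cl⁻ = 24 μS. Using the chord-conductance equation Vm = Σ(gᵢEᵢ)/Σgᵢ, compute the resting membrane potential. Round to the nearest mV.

-50 mV

Σ gᵢEᵢ = 2.4·(59.6) + 23·(-68.0) + 24·(-42.8) = -2448.16
Σ gᵢ = 2.4 + 23 + 24 = 49.4
Vm = -2448.16 / 49.4 = -49.56 mV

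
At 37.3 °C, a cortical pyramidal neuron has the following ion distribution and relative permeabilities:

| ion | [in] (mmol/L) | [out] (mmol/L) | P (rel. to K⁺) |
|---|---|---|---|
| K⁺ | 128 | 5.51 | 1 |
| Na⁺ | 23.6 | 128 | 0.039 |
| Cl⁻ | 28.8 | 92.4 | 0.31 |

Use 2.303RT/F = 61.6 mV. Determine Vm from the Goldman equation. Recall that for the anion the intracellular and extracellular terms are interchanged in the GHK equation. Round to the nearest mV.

Vm = 61.6 · log₁₀[(Σ P·[cation]ₒ + Σ P·[anion]ᵢ) / (Σ P·[cation]ᵢ + Σ P·[anion]ₒ)]
Numerator = 1×5.51 + 0.039×128 + 0.31×28.8 = 19.43
Denominator = 1×128 + 0.039×23.6 + 0.31×92.4 = 157.6
Vm = 61.6 · log₁₀(0.12331) = 61.6 × (-0.9090) = -55.99 mV

-56 mV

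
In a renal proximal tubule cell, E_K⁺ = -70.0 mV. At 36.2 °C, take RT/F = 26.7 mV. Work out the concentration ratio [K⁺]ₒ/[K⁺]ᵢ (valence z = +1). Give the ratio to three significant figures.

ln([out]/[in]) = E·z/(26.7) = -70.0 × 1 / 26.7 = -2.6217
[out]/[in] = e^(-2.6217) = 0.07268

0.0727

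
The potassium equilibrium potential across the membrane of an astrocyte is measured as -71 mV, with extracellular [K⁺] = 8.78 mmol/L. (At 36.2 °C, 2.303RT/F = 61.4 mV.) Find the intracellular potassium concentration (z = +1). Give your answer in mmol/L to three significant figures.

126 mmol/L

Nernst: E = (61.4/1) · log₁₀([out]/[in]), so log₁₀([out]/[in]) = -71.0 × 1 / 61.4 = -1.1564.
[out]/[in] = 10^(-1.1564) = 0.06977.
[in] = 8.78 / 0.06977 = 125.8 mmol/L.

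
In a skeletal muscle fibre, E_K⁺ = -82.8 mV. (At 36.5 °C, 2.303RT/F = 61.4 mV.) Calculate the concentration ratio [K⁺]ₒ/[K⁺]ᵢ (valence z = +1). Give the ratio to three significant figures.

log₁₀([out]/[in]) = E·z/(61.4) = -82.8 × 1 / 61.4 = -1.3485
[out]/[in] = 10^(-1.3485) = 0.04482

0.0448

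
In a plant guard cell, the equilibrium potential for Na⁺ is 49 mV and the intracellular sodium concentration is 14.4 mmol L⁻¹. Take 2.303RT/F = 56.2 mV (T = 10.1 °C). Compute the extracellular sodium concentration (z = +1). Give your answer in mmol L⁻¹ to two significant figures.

110 mmol L⁻¹

Nernst: E = (56.2/1) · log₁₀([out]/[in]), so log₁₀([out]/[in]) = 49.0 × 1 / 56.2 = 0.8719.
[out]/[in] = 10^(0.8719) = 7.445.
[out] = 7.445 × 14.4 = 107.2 mmol L⁻¹.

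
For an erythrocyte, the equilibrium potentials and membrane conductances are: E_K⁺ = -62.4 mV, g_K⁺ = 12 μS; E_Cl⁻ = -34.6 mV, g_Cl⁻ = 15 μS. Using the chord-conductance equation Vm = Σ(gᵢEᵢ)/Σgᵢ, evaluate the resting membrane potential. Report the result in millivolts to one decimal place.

Σ gᵢEᵢ = 12·(-62.4) + 15·(-34.6) = -1267.80
Σ gᵢ = 12 + 15 = 27
Vm = -1267.80 / 27 = -46.96 mV

-47.0 mV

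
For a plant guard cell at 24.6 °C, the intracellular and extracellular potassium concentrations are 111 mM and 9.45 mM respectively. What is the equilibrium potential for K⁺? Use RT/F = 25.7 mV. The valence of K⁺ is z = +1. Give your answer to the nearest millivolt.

E = (25.7/z) · ln([K⁺]_out/[K⁺]_in) with z = +1.
= (25.7/1) · ln(9.45/111) = 25.70 · ln(0.08514)
= 25.70 · (-2.4635) = -63.31 mV

-63 mV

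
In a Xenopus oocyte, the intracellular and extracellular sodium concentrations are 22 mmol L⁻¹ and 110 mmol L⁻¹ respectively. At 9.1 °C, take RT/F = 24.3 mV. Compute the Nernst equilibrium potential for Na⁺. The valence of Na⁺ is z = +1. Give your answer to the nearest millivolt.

E = (24.3/z) · ln([Na⁺]_out/[Na⁺]_in) with z = +1.
= (24.3/1) · ln(110/22) = 24.30 · ln(5)
= 24.30 · (1.6094) = 39.11 mV

39 mV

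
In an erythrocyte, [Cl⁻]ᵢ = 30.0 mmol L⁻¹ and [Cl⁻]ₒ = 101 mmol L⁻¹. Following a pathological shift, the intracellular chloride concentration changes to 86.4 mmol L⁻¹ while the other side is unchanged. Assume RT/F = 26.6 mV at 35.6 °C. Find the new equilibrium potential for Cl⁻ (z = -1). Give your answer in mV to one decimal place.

-4.2 mV

After the shift: [Cl⁻]_out = 101, [Cl⁻]_in = 86.4 mmol L⁻¹.
E_new = (26.6/-1)·ln(101/86.4) = -26.60 · (0.1561) = -4.15 mV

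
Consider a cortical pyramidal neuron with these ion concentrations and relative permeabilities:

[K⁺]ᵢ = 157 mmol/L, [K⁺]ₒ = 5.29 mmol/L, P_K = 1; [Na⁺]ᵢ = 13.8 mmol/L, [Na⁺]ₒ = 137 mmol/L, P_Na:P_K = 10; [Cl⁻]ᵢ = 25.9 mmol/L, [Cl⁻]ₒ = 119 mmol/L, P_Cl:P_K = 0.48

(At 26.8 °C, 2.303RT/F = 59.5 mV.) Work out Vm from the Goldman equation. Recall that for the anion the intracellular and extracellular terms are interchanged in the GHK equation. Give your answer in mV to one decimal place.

35.4 mV

Vm = 59.5 · log₁₀[(Σ P·[cation]ₒ + Σ P·[anion]ᵢ) / (Σ P·[cation]ᵢ + Σ P·[anion]ₒ)]
Numerator = 1×5.29 + 10×137 + 0.48×25.9 = 1388
Denominator = 1×157 + 10×13.8 + 0.48×119 = 352.1
Vm = 59.5 · log₁₀(3.941) = 59.5 × (0.5956) = 35.44 mV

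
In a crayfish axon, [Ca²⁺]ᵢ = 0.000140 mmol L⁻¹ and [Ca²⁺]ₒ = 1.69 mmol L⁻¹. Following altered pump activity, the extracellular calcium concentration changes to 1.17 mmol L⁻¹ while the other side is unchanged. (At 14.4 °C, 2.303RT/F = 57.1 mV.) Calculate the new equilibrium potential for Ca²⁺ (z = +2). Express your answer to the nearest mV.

After the shift: [Ca²⁺]_out = 1.17, [Ca²⁺]_in = 0.000140 mmol L⁻¹.
E_new = (57.1/2)·log₁₀(1.17/0.000140) = 28.55 · (3.9221) = 111.97 mV

112 mV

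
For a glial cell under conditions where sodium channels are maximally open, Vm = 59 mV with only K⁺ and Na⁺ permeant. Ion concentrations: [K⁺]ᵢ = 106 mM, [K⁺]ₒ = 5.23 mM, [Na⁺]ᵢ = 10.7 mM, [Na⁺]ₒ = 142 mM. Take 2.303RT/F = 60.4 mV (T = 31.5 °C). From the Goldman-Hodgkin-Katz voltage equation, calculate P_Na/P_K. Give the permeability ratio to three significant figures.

Let α = P_Na/P_K. GHK: Vm = 60.4·log₁₀[(Kₒ + α·Naₒ)/(Kᵢ + α·Naᵢ)].
10^(Vm/60.4) = 10^(59.0/60.4) = 9.4803
So 9.4803·(Kᵢ + α·Naᵢ) = Kₒ + α·Naₒ → α = (9.4803·106.0 − 5.23) / (142.0 − 9.4803·10.7)
α = (1005 − 5.23) / (142.0 − 101.4) = 999.7/40.56 = 24.65

24.6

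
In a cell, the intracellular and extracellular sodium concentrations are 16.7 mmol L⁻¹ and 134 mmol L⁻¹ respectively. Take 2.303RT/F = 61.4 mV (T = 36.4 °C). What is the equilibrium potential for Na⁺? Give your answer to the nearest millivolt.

E = (61.4/z) · log₁₀([Na⁺]_out/[Na⁺]_in) with z = +1.
= (61.4/1) · log₁₀(134/16.7) = 61.40 · log₁₀(8.024)
= 61.40 · (0.9044) = 55.53 mV

56 mV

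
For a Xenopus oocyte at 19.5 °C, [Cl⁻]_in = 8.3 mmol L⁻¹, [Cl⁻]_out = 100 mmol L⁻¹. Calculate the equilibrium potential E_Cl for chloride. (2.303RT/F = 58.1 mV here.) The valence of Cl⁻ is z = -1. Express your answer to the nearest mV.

E = (58.1/z) · log₁₀([Cl⁻]_out/[Cl⁻]_in) with z = -1.
For an anion, dividing by z = -1 reverses the sign.
= (58.1/-1) · log₁₀(100/8.3) = -58.10 · log₁₀(12.05)
= -58.10 · (1.0809) = -62.80 mV

-63 mV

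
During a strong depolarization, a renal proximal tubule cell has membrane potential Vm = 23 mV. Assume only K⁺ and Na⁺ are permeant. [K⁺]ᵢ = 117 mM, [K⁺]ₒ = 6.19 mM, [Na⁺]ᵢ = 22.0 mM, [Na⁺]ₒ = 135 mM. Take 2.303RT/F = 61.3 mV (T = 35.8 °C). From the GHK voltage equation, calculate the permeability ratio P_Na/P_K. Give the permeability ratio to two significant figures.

Let α = P_Na/P_K. GHK: Vm = 61.3·log₁₀[(Kₒ + α·Naₒ)/(Kᵢ + α·Naᵢ)].
10^(Vm/61.3) = 10^(23.0/61.3) = 2.3725
So 2.3725·(Kᵢ + α·Naᵢ) = Kₒ + α·Naₒ → α = (2.3725·117.0 − 6.19) / (135.0 − 2.3725·22.0)
α = (277.6 − 6.19) / (135.0 − 52.19) = 271.4/82.81 = 3.277

3.3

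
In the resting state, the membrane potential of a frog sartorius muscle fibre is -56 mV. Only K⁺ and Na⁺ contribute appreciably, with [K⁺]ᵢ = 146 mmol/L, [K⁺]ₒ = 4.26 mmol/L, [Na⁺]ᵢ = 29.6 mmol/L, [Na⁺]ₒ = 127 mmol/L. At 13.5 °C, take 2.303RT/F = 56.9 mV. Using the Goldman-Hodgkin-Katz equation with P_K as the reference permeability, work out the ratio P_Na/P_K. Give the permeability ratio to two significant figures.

Let α = P_Na/P_K. GHK: Vm = 56.9·log₁₀[(Kₒ + α·Naₒ)/(Kᵢ + α·Naᵢ)].
10^(Vm/56.9) = 10^(-56.0/56.9) = 0.10371
So 0.10371·(Kᵢ + α·Naᵢ) = Kₒ + α·Naₒ → α = (0.10371·146.0 − 4.26) / (127.0 − 0.10371·29.6)
α = (15.14 − 4.26) / (127.0 − 3.07) = 10.88/123.9 = 0.0878

0.088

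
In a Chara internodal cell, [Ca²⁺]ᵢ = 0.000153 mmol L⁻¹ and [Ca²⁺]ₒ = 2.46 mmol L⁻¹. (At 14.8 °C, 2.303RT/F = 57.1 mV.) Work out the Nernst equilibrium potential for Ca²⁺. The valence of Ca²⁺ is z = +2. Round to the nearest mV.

E = (57.1/z) · log₁₀([Ca²⁺]_out/[Ca²⁺]_in) with z = +2.
= (57.1/2) · log₁₀(2.46/0.000153) = 28.55 · log₁₀(1.608e+04)
= 28.55 · (4.2062) = 120.09 mV

120 mV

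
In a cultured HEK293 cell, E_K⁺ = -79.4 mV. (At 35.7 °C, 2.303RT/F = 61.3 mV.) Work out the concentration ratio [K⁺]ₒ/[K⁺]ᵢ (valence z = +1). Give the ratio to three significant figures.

0.0507

log₁₀([out]/[in]) = E·z/(61.3) = -79.4 × 1 / 61.3 = -1.2953
[out]/[in] = 10^(-1.2953) = 0.05067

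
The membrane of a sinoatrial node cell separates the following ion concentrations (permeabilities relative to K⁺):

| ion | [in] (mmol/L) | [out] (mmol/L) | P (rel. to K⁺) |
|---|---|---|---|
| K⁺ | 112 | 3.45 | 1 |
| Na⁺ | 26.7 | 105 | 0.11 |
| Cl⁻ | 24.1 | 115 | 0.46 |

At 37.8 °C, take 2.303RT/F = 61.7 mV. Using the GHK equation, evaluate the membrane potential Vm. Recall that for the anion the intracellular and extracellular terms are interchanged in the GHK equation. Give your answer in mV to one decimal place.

-49.9 mV

Vm = 61.7 · log₁₀[(Σ P·[cation]ₒ + Σ P·[anion]ᵢ) / (Σ P·[cation]ᵢ + Σ P·[anion]ₒ)]
Numerator = 1×3.45 + 0.11×105 + 0.46×24.1 = 26.09
Denominator = 1×112 + 0.11×26.7 + 0.46×115 = 167.8
Vm = 61.7 · log₁₀(0.15542) = 61.7 × (-0.8085) = -49.88 mV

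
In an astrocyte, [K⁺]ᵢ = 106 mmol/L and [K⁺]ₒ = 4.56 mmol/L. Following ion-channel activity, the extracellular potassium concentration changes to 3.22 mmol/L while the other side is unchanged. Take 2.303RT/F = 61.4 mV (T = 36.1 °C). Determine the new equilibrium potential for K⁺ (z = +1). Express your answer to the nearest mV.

After the shift: [K⁺]_out = 3.22, [K⁺]_in = 106 mmol/L.
E_new = (61.4/1)·log₁₀(3.22/106) = 61.40 · (-1.5174) = -93.17 mV

-93 mV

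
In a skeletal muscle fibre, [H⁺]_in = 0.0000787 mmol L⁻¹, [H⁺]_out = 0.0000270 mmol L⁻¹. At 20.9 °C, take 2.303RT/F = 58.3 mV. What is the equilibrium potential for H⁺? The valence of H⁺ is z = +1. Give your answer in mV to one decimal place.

-27.1 mV

E = (58.3/z) · log₁₀([H⁺]_out/[H⁺]_in) with z = +1.
= (58.3/1) · log₁₀(0.0000270/0.0000787) = 58.30 · log₁₀(0.3431)
= 58.30 · (-0.4646) = -27.09 mV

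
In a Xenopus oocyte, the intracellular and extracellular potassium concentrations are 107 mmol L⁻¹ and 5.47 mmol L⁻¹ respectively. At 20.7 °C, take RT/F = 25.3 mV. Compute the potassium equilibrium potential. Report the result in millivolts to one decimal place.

-75.2 mV

E = (25.3/z) · ln([K⁺]_out/[K⁺]_in) with z = +1.
= (25.3/1) · ln(5.47/107) = 25.30 · ln(0.05112)
= 25.30 · (-2.9736) = -75.23 mV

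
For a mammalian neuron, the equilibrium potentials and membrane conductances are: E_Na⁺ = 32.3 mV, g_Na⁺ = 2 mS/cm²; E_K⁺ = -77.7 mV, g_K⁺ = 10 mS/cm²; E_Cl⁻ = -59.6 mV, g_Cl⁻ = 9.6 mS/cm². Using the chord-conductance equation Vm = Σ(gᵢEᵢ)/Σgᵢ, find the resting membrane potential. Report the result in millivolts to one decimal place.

Σ gᵢEᵢ = 2·(32.3) + 10·(-77.7) + 9.6·(-59.6) = -1284.56
Σ gᵢ = 2 + 10 + 9.6 = 21.6
Vm = -1284.56 / 21.6 = -59.47 mV

-59.5 mV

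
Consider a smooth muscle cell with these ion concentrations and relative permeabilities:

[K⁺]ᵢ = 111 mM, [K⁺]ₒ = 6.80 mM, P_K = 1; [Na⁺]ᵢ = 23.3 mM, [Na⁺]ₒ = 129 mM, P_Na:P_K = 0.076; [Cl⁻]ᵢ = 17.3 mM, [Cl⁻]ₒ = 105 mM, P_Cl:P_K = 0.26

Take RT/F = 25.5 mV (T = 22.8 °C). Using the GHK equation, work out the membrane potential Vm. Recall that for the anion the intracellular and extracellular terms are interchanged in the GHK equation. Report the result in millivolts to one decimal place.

Vm = 25.5 · ln[(Σ P·[cation]ₒ + Σ P·[anion]ᵢ) / (Σ P·[cation]ᵢ + Σ P·[anion]ₒ)]
Numerator = 1×6.80 + 0.076×129 + 0.26×17.3 = 21.1
Denominator = 1×111 + 0.076×23.3 + 0.26×105 = 140.1
Vm = 25.5 · ln(0.15065) = 25.5 × (-1.8928) = -48.27 mV

-48.3 mV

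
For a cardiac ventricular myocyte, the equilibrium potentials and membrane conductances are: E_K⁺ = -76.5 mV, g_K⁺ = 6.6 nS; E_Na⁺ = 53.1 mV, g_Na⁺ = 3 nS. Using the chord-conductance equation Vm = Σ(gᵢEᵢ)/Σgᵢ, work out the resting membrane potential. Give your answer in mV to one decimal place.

Σ gᵢEᵢ = 6.6·(-76.5) + 3·(53.1) = -345.60
Σ gᵢ = 6.6 + 3 = 9.6
Vm = -345.60 / 9.6 = -36.00 mV

-36.0 mV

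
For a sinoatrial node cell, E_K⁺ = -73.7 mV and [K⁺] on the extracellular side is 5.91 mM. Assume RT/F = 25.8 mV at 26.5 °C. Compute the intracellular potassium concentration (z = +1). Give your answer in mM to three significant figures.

103 mM

Nernst: E = (25.8/1) · ln([out]/[in]), so ln([out]/[in]) = -73.7 × 1 / 25.8 = -2.8566.
[out]/[in] = e^(-2.8566) = 0.05746.
[in] = 5.91 / 0.05746 = 102.8 mM.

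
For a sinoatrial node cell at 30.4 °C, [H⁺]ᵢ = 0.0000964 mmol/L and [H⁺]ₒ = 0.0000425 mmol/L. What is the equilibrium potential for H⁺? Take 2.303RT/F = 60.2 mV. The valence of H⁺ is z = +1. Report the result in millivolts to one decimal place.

-21.4 mV

E = (60.2/z) · log₁₀([H⁺]_out/[H⁺]_in) with z = +1.
= (60.2/1) · log₁₀(0.0000425/0.0000964) = 60.20 · log₁₀(0.4409)
= 60.20 · (-0.3557) = -21.41 mV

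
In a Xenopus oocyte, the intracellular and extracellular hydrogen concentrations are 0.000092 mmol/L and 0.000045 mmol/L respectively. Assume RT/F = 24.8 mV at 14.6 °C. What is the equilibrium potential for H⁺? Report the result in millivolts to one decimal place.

-17.7 mV

E = (24.8/z) · ln([H⁺]_out/[H⁺]_in) with z = +1.
= (24.8/1) · ln(0.000045/0.000092) = 24.80 · ln(0.4891)
= 24.80 · (-0.7151) = -17.74 mV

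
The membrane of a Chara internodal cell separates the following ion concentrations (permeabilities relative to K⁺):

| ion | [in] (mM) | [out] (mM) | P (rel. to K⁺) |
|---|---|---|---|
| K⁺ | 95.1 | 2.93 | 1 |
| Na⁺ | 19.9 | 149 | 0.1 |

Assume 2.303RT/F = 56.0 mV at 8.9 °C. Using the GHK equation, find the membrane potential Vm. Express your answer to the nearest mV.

-41 mV

Vm = 56.0 · log₁₀[(Σ P·[cation]ₒ + Σ P·[anion]ᵢ) / (Σ P·[cation]ᵢ + Σ P·[anion]ₒ)]
Numerator = 1×2.93 + 0.1×149 = 17.83
Denominator = 1×95.1 + 0.1×19.9 = 97.09
Vm = 56.0 · log₁₀(0.18364) = 56.0 × (-0.7360) = -41.22 mV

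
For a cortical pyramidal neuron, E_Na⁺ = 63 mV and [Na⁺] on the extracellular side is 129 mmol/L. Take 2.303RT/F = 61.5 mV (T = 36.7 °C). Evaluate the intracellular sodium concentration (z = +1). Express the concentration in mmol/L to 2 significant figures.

Nernst: E = (61.5/1) · log₁₀([out]/[in]), so log₁₀([out]/[in]) = 63.0 × 1 / 61.5 = 1.0244.
[out]/[in] = 10^(1.0244) = 10.58.
[in] = 129 / 10.58 = 12.2 mmol/L.

12 mmol/L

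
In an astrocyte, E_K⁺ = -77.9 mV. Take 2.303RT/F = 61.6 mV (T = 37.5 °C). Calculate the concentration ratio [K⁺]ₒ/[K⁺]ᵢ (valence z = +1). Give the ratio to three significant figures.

0.0544

log₁₀([out]/[in]) = E·z/(61.6) = -77.9 × 1 / 61.6 = -1.2646
[out]/[in] = 10^(-1.2646) = 0.05437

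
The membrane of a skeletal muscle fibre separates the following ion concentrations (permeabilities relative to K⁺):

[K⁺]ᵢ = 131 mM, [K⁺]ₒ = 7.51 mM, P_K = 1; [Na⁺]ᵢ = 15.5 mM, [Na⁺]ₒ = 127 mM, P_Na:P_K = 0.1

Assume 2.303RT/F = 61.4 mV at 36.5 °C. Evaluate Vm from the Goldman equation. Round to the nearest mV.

-50 mV

Vm = 61.4 · log₁₀[(Σ P·[cation]ₒ + Σ P·[anion]ᵢ) / (Σ P·[cation]ᵢ + Σ P·[anion]ₒ)]
Numerator = 1×7.51 + 0.1×127 = 20.21
Denominator = 1×131 + 0.1×15.5 = 132.6
Vm = 61.4 · log₁₀(0.15247) = 61.4 × (-0.8168) = -50.15 mV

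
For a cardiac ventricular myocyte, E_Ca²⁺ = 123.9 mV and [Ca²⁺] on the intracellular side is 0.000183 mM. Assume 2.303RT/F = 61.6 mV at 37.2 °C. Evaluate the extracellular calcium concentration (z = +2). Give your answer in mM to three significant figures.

1.93 mM

Nernst: E = (61.6/2) · log₁₀([out]/[in]), so log₁₀([out]/[in]) = 123.9 × 2 / 61.6 = 4.0227.
[out]/[in] = 10^(4.0227) = 1.054e+04.
[out] = 1.054e+04 × 0.000183 = 1.928 mM.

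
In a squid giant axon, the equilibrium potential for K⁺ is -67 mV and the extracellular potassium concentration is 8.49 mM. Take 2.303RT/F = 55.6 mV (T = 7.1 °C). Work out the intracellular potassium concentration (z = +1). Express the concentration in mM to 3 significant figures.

Nernst: E = (55.6/1) · log₁₀([out]/[in]), so log₁₀([out]/[in]) = -67.0 × 1 / 55.6 = -1.2050.
[out]/[in] = 10^(-1.2050) = 0.06237.
[in] = 8.49 / 0.06237 = 136.1 mM.

136 mM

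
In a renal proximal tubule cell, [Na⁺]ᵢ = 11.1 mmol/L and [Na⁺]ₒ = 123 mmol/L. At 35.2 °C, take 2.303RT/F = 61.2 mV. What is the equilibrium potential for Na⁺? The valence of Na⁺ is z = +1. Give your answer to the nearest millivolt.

E = (61.2/z) · log₁₀([Na⁺]_out/[Na⁺]_in) with z = +1.
= (61.2/1) · log₁₀(123/11.1) = 61.20 · log₁₀(11.08)
= 61.20 · (1.0446) = 63.93 mV

64 mV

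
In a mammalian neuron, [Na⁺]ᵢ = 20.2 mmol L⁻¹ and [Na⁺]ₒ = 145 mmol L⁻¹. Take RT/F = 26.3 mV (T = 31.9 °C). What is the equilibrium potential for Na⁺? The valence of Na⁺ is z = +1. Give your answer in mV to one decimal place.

51.8 mV

E = (26.3/z) · ln([Na⁺]_out/[Na⁺]_in) with z = +1.
= (26.3/1) · ln(145/20.2) = 26.30 · ln(7.178)
= 26.30 · (1.9711) = 51.84 mV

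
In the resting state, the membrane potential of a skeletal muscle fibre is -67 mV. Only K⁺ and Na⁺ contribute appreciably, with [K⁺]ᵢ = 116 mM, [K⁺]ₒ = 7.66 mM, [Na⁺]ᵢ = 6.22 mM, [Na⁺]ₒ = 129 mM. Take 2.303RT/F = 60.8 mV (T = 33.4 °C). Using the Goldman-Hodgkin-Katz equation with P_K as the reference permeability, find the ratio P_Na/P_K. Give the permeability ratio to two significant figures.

0.012

Let α = P_Na/P_K. GHK: Vm = 60.8·log₁₀[(Kₒ + α·Naₒ)/(Kᵢ + α·Naᵢ)].
10^(Vm/60.8) = 10^(-67.0/60.8) = 0.079073
So 0.079073·(Kᵢ + α·Naᵢ) = Kₒ + α·Naₒ → α = (0.079073·116.0 − 7.66) / (129.0 − 0.079073·6.22)
α = (9.172 − 7.66) / (129.0 − 0.4918) = 1.512/128.5 = 0.01177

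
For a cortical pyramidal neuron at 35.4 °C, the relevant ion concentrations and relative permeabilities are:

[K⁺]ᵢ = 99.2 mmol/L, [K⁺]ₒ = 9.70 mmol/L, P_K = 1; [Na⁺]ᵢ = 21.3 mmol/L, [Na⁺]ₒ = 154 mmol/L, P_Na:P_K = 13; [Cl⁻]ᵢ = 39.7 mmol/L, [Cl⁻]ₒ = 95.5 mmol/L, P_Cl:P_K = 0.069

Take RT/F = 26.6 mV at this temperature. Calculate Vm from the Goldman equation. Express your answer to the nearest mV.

Vm = 26.6 · ln[(Σ P·[cation]ₒ + Σ P·[anion]ᵢ) / (Σ P·[cation]ᵢ + Σ P·[anion]ₒ)]
Numerator = 1×9.70 + 13×154 + 0.069×39.7 = 2014
Denominator = 1×99.2 + 13×21.3 + 0.069×95.5 = 382.7
Vm = 26.6 · ln(5.2639) = 26.6 × (1.6609) = 44.18 mV

44 mV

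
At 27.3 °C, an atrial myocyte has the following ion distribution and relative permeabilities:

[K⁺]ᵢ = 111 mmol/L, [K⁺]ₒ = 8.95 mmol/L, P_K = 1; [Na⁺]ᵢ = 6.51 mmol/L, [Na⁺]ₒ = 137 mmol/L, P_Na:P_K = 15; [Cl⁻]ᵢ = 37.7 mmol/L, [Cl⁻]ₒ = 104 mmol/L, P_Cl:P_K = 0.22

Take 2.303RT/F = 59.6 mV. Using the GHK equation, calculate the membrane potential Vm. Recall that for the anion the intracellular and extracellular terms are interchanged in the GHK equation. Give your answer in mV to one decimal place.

Vm = 59.6 · log₁₀[(Σ P·[cation]ₒ + Σ P·[anion]ᵢ) / (Σ P·[cation]ᵢ + Σ P·[anion]ₒ)]
Numerator = 1×8.95 + 15×137 + 0.22×37.7 = 2072
Denominator = 1×111 + 15×6.51 + 0.22×104 = 231.5
Vm = 59.6 · log₁₀(8.9502) = 59.6 × (0.9518) = 56.73 mV

56.7 mV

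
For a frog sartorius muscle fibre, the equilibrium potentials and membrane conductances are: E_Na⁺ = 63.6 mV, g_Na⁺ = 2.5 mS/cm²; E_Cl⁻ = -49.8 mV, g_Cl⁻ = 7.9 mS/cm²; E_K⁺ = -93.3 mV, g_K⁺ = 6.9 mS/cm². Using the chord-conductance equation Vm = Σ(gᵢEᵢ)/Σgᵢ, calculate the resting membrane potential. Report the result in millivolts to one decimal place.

-50.8 mV

Σ gᵢEᵢ = 2.5·(63.6) + 7.9·(-49.8) + 6.9·(-93.3) = -878.19
Σ gᵢ = 2.5 + 7.9 + 6.9 = 17.3
Vm = -878.19 / 17.3 = -50.76 mV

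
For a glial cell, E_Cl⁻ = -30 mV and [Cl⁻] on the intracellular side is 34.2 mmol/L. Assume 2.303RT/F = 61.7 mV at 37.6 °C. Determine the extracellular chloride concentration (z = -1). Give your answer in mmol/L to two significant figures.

100 mmol/L

Nernst: E = (61.7/-1) · log₁₀([out]/[in]), so log₁₀([out]/[in]) = -30.0 × -1 / 61.7 = 0.4862.
[out]/[in] = 10^(0.4862) = 3.064.
[out] = 3.064 × 34.2 = 104.8 mmol/L.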